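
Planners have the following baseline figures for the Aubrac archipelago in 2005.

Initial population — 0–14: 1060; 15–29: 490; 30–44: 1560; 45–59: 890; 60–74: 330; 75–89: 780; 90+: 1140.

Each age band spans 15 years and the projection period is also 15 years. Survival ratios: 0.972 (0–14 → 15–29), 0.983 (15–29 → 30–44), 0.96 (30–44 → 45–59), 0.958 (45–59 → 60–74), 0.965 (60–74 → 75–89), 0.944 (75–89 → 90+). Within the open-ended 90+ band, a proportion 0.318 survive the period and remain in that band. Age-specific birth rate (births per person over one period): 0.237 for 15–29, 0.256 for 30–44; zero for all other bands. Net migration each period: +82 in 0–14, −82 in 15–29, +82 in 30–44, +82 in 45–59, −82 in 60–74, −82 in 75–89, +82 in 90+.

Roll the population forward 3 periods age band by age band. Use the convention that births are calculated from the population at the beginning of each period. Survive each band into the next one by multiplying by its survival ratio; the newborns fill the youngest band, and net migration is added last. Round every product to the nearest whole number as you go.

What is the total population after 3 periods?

[period 1]
Births: 490 × 0.237 = 116 ; 1560 × 0.256 = 399 → total 515
15–29: 1060 × 0.972 = 1030
30–44: 490 × 0.983 = 482
45–59: 1560 × 0.96 = 1498
60–74: 890 × 0.958 = 853
75–89: 330 × 0.965 = 318
90+: 780 × 0.944 + 1140 × 0.318 = 736 + 363 = 1099
Net migration: 0–14 + 82 → 597; 15–29 − 82 → 948; 30–44 + 82 → 564; 45–59 + 82 → 1580; 60–74 − 82 → 771; 75–89 − 82 → 236; 90+ + 82 → 1181
→ [597, 948, 564, 1580, 771, 236, 1181]
[period 2]
Births: 948 × 0.237 = 225 ; 564 × 0.256 = 144 → total 369
15–29: 597 × 0.972 = 580
30–44: 948 × 0.983 = 932
45–59: 564 × 0.96 = 541
60–74: 1580 × 0.958 = 1514
75–89: 771 × 0.965 = 744
90+: 236 × 0.944 + 1181 × 0.318 = 223 + 376 = 599
Net migration: 0–14 + 82 → 451; 15–29 − 82 → 498; 30–44 + 82 → 1014; 45–59 + 82 → 623; 60–74 − 82 → 1432; 75–89 − 82 → 662; 90+ + 82 → 681
→ [451, 498, 1014, 623, 1432, 662, 681]
[period 3]
Births: 498 × 0.237 = 118 ; 1014 × 0.256 = 260 → total 378
15–29: 451 × 0.972 = 438
30–44: 498 × 0.983 = 490
45–59: 1014 × 0.96 = 973
60–74: 623 × 0.958 = 597
75–89: 1432 × 0.965 = 1382
90+: 662 × 0.944 + 681 × 0.318 = 625 + 217 = 842
Net migration: 0–14 + 82 → 460; 15–29 − 82 → 356; 30–44 + 82 → 572; 45–59 + 82 → 1055; 60–74 − 82 → 515; 75–89 − 82 → 1300; 90+ + 82 → 924
→ [460, 356, 572, 1055, 515, 1300, 924]
Total after period 3: 460 + 356 + 572 + 1055 + 515 + 1300 + 924 = 5182

5182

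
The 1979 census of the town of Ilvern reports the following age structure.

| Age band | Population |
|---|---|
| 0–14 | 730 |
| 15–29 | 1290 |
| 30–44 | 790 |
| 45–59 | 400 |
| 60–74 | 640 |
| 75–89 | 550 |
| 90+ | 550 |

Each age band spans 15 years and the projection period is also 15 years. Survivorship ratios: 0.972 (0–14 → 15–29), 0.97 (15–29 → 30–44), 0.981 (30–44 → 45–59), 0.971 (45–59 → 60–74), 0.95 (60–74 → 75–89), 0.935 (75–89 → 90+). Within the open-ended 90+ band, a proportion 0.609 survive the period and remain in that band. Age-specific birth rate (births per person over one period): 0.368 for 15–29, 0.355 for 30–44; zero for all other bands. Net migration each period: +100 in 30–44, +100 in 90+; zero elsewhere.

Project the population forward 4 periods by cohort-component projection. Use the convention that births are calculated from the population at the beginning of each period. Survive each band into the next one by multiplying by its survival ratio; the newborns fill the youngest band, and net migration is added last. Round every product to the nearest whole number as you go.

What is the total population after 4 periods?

After projecting period 1:
Births: 1290 * 0.368 = 475 ; 790 * 0.355 = 280 → total 755
15–29: 730 * 0.972 = 710
30–44: 1290 * 0.97 = 1251
45–59: 790 * 0.981 = 775
60–74: 400 * 0.971 = 388
75–89: 640 * 0.95 = 608
90+: 550 * 0.935 + 550 * 0.609 = 514 + 335 = 849
Net migration: 30–44 + 100 → 1351; 90+ + 100 → 949
Giving 755 / 710 / 1351 / 775 / 388 / 608 / 949.
After projecting period 2:
Births: 710 * 0.368 = 261 ; 1351 * 0.355 = 480 → total 741
15–29: 755 * 0.972 = 734
30–44: 710 * 0.97 = 689
45–59: 1351 * 0.981 = 1325
60–74: 775 * 0.971 = 753
75–89: 388 * 0.95 = 369
90+: 608 * 0.935 + 949 * 0.609 = 568 + 578 = 1146
Net migration: 30–44 + 100 → 789; 90+ + 100 → 1246
Giving 741 / 734 / 789 / 1325 / 753 / 369 / 1246.
After projecting period 3:
Births: 734 * 0.368 = 270 ; 789 * 0.355 = 280 → total 550
15–29: 741 * 0.972 = 720
30–44: 734 * 0.97 = 712
45–59: 789 * 0.981 = 774
60–74: 1325 * 0.971 = 1287
75–89: 753 * 0.95 = 715
90+: 369 * 0.935 + 1246 * 0.609 = 345 + 759 = 1104
Net migration: 30–44 + 100 → 812; 90+ + 100 → 1204
Giving 550 / 720 / 812 / 774 / 1287 / 715 / 1204.
After projecting period 4:
Births: 720 * 0.368 = 265 ; 812 * 0.355 = 288 → total 553
15–29: 550 * 0.972 = 535
30–44: 720 * 0.97 = 698
45–59: 812 * 0.981 = 797
60–74: 774 * 0.971 = 752
75–89: 1287 * 0.95 = 1223
90+: 715 * 0.935 + 1204 * 0.609 = 669 + 733 = 1402
Net migration: 30–44 + 100 → 798; 90+ + 100 → 1502
Giving 553 / 535 / 798 / 797 / 752 / 1223 / 1502.
Total after period 4: 553 + 535 + 798 + 797 + 752 + 1223 + 1502 = 6160

6160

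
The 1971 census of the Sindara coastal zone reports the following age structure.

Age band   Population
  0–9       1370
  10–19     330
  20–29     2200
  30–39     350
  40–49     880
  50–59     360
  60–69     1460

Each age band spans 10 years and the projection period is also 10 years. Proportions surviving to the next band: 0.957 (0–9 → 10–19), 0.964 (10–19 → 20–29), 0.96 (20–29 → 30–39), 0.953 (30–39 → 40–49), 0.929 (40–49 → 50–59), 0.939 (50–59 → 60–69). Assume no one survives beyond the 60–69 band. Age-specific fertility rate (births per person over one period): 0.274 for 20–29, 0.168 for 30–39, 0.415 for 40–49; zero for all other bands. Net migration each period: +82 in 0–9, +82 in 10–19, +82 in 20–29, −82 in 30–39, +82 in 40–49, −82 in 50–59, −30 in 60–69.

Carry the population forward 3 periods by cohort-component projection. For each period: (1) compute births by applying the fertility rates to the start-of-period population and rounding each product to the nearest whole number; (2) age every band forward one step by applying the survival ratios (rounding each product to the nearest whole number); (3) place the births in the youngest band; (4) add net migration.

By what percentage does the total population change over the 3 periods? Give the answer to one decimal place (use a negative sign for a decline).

Let group 1 be 0–9 through group 7 = 60–69.
Period 1.
Births: 2200 * 0.274 = 603, 350 * 0.168 = 59, 880 * 0.415 = 365 ⇒ total 1027
Group 2: 1370 * 0.957 = 1311
Group 3: 330 * 0.964 = 318
Group 4: 2200 * 0.96 = 2112
Group 5: 350 * 0.953 = 334
Group 6: 880 * 0.929 = 818
Group 7: 360 * 0.939 = 338
Net migration: Group 1 + 82 → 1109; Group 2 + 82 → 1393; Group 3 + 82 → 400; Group 4 − 82 → 2030; Group 5 + 82 → 416; Group 6 − 82 → 736; Group 7 − 30 → 308
Population now: 0–9=1109, 10–19=1393, 20–29=400, 30–39=2030, 40–49=416, 50–59=736, 60–69=308
Period 2.
Births: 400 * 0.274 = 110, 2030 * 0.168 = 341, 416 * 0.415 = 173 ⇒ total 624
Group 2: 1109 * 0.957 = 1061
Group 3: 1393 * 0.964 = 1343
Group 4: 400 * 0.96 = 384
Group 5: 2030 * 0.953 = 1935
Group 6: 416 * 0.929 = 386
Group 7: 736 * 0.939 = 691
Net migration: Group 1 + 82 → 706; Group 2 + 82 → 1143; Group 3 + 82 → 1425; Group 4 − 82 → 302; Group 5 + 82 → 2017; Group 6 − 82 → 304; Group 7 − 30 → 661
Population now: 0–9=706, 10–19=1143, 20–29=1425, 30–39=302, 40–49=2017, 50–59=304, 60–69=661
Period 3.
Births: 1425 * 0.274 = 390, 302 * 0.168 = 51, 2017 * 0.415 = 837 ⇒ total 1278
Group 2: 706 * 0.957 = 676
Group 3: 1143 * 0.964 = 1102
Group 4: 1425 * 0.96 = 1368
Group 5: 302 * 0.953 = 288
Group 6: 2017 * 0.929 = 1874
Group 7: 304 * 0.939 = 285
Net migration: Group 1 + 82 → 1360; Group 2 + 82 → 758; Group 3 + 82 → 1184; Group 4 − 82 → 1286; Group 5 + 82 → 370; Group 6 − 82 → 1792; Group 7 − 30 → 255
Population now: 0–9=1360, 10–19=758, 20–29=1184, 30–39=1286, 40–49=370, 50–59=1792, 60–69=255
Total: 6950 → 7005; change = 55; percentage change = 0.8%

0.8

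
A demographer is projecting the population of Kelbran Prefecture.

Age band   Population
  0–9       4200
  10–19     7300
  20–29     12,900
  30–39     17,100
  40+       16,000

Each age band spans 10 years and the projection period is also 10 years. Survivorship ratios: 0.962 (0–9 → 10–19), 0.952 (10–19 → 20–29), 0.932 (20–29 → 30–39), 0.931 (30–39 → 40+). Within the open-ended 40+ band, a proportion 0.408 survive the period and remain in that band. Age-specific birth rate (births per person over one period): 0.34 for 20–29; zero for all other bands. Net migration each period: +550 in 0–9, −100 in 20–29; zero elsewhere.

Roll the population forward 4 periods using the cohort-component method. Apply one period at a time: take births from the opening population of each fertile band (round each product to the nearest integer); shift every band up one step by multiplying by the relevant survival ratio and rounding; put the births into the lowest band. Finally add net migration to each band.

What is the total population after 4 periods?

19527

Call the groups 1 to 5, youngest first.
[period 1]
Births: 12900 × 0.34 = 4386
Group 2: 4200 × 0.962 = 4040
Group 3: 7300 × 0.952 = 6950
Group 4: 12900 × 0.932 = 12023
Group 5: 17100 × 0.931 + 16000 × 0.408 = 15920 + 6528 = 22448
Net migration: Group 1 + 550 → 4936; Group 3 − 100 → 6850
Population now: 0–9=4936, 10–19=4040, 20–29=6850, 30–39=12023, 40+=22448
[period 2]
Births: 6850 × 0.34 = 2329
Group 2: 4936 × 0.962 = 4748
Group 3: 4040 × 0.952 = 3846
Group 4: 6850 × 0.932 = 6384
Group 5: 12023 × 0.931 + 22448 × 0.408 = 11193 + 9159 = 20352
Net migration: Group 1 + 550 → 2879; Group 3 − 100 → 3746
Population now: 0–9=2879, 10–19=4748, 20–29=3746, 30–39=6384, 40+=20352
[period 3]
Births: 3746 × 0.34 = 1274
Group 2: 2879 × 0.962 = 2770
Group 3: 4748 × 0.952 = 4520
Group 4: 3746 × 0.932 = 3491
Group 5: 6384 × 0.931 + 20352 × 0.408 = 5944 + 8304 = 14248
Net migration: Group 1 + 550 → 1824; Group 3 − 100 → 4420
Population now: 0–9=1824, 10–19=2770, 20–29=4420, 30–39=3491, 40+=14248
[period 4]
Births: 4420 × 0.34 = 1503
Group 2: 1824 × 0.962 = 1755
Group 3: 2770 × 0.952 = 2637
Group 4: 4420 × 0.932 = 4119
Group 5: 3491 × 0.931 + 14248 × 0.408 = 3250 + 5813 = 9063
Net migration: Group 1 + 550 → 2053; Group 3 − 100 → 2537
Population now: 0–9=2053, 10–19=1755, 20–29=2537, 30–39=4119, 40+=9063
Total after period 4: 2053 + 1755 + 2537 + 4119 + 9063 = 19527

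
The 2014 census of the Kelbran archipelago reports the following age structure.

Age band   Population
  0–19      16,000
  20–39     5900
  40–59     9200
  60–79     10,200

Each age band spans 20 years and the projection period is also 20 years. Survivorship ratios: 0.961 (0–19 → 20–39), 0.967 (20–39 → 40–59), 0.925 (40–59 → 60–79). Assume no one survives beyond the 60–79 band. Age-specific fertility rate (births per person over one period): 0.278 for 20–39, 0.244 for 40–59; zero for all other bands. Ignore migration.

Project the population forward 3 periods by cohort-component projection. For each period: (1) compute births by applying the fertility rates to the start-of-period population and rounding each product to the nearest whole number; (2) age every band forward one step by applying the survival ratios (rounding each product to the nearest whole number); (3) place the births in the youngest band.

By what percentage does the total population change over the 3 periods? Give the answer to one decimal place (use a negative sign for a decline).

Let group 1 be 0–19 through group 4 = 60–79.
Period 1.
Births: 5900 × 0.278 = 1640 ; 9200 × 0.244 = 2245 ⇒ total 3885
Group 2: 16000 × 0.961 = 15376
Group 3: 5900 × 0.967 = 5705
Group 4: 9200 × 0.925 = 8510
Population now: 0–19=3885, 20–39=15376, 40–59=5705, 60–79=8510
Period 2.
Births: 15376 × 0.278 = 4275 ; 5705 × 0.244 = 1392 ⇒ total 5667
Group 2: 3885 × 0.961 = 3733
Group 3: 15376 × 0.967 = 14869
Group 4: 5705 × 0.925 = 5277
Population now: 0–19=5667, 20–39=3733, 40–59=14869, 60–79=5277
Period 3.
Births: 3733 × 0.278 = 1038 ; 14869 × 0.244 = 3628 ⇒ total 4666
Group 2: 5667 × 0.961 = 5446
Group 3: 3733 × 0.967 = 3610
Group 4: 14869 × 0.925 = 13754
Population now: 0–19=4666, 20–39=5446, 40–59=3610, 60–79=13754
Total: 41300 → 27476; change = -13824; percentage change = -33.5%

-33.5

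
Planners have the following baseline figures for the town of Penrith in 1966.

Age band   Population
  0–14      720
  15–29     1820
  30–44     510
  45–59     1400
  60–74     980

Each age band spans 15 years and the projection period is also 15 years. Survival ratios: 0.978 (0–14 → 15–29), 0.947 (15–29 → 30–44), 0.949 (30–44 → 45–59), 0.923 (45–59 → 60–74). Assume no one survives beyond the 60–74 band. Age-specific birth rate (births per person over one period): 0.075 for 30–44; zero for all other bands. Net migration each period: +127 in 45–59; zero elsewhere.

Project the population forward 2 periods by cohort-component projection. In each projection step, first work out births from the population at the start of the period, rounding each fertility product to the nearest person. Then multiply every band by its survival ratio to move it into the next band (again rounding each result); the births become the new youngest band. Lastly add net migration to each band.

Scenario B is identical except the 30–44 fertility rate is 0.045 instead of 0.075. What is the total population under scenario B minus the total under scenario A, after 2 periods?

Numbering the bands 1..5 from youngest to oldest:
[period 1]
Births: 510 * 0.075 = 38
Band 2: 720 * 0.978 = 704
Band 3: 1820 * 0.947 = 1724
Band 4: 510 * 0.949 = 484
Band 5: 1400 * 0.923 = 1292
Net migration: Band 4 + 127 → 611
End of period: [38, 704, 1724, 611, 1292]
[period 2]
Births: 1724 * 0.075 = 129
Band 2: 38 * 0.978 = 37
Band 3: 704 * 0.947 = 667
Band 4: 1724 * 0.949 = 1636
Band 5: 611 * 0.923 = 564
Net migration: Band 4 + 127 → 1763
End of period: [129, 37, 667, 1763, 564]
Scenario A total after 2 periods: 3160
Scenario B projection —
[period 1]
Births: 510 * 0.045 = 23
Band 2: 720 * 0.978 = 704
Band 3: 1820 * 0.947 = 1724
Band 4: 510 * 0.949 = 484
Band 5: 1400 * 0.923 = 1292
Net migration: Band 4 + 127 → 611
End of period: [23, 704, 1724, 611, 1292]
[period 2]
Births: 1724 * 0.045 = 78
Band 2: 23 * 0.978 = 22
Band 3: 704 * 0.947 = 667
Band 4: 1724 * 0.949 = 1636
Band 5: 611 * 0.923 = 564
Net migration: Band 4 + 127 → 1763
End of period: [78, 22, 667, 1763, 564]
Scenario B total after 2 periods: 3094
Difference B − A = 3094 − 3160 = -66

-66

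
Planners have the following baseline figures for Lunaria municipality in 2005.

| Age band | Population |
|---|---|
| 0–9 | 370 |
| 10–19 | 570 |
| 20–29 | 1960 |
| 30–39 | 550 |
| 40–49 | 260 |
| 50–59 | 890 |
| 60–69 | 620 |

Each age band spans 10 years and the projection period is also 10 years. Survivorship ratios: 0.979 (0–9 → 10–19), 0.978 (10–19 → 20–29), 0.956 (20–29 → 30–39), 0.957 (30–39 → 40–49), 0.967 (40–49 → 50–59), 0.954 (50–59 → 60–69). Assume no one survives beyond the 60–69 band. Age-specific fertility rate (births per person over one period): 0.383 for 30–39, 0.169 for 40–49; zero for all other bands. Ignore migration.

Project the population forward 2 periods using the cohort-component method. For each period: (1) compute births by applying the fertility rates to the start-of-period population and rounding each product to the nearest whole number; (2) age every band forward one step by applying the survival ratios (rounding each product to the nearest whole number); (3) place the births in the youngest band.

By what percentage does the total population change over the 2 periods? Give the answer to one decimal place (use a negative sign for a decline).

-14.1

Let group 1 be 0–9 through group 7 = 60–69.
After projecting period 1:
Births: 550 × 0.383 = 211 ; 260 × 0.169 = 44 → total 255
Group 2: 370 × 0.979 = 362
Group 3: 570 × 0.978 = 557
Group 4: 1960 × 0.956 = 1874
Group 5: 550 × 0.957 = 526
Group 6: 260 × 0.967 = 251
Group 7: 890 × 0.954 = 849
→ [255, 362, 557, 1874, 526, 251, 849]
After projecting period 2:
Births: 1874 × 0.383 = 718 ; 526 × 0.169 = 89 → total 807
Group 2: 255 × 0.979 = 250
Group 3: 362 × 0.978 = 354
Group 4: 557 × 0.956 = 532
Group 5: 1874 × 0.957 = 1793
Group 6: 526 × 0.967 = 509
Group 7: 251 × 0.954 = 239
→ [807, 250, 354, 532, 1793, 509, 239]
Total: 5220 → 4484; change = -736; percentage change = -14.1%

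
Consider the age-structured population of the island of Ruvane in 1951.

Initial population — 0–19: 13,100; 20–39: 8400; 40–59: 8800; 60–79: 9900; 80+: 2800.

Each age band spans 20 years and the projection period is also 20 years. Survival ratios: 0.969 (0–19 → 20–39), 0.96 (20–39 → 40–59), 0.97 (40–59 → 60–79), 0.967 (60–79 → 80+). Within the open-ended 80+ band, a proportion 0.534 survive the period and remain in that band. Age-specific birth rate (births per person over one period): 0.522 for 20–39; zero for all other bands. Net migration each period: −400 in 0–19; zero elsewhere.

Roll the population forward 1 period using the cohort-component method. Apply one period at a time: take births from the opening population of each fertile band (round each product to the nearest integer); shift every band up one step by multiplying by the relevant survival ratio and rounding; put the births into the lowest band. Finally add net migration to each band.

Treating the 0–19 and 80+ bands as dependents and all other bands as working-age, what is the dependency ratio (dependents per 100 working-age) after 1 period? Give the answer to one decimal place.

Numbering the groups 1..5 from youngest to oldest:
Period 1:
Births: 8400 × 0.522 = 4385
Group 2: 13100 × 0.969 = 12694
Group 3: 8400 × 0.96 = 8064
Group 4: 8800 × 0.97 = 8536
Group 5: 9900 × 0.967 + 2800 × 0.534 = 9573 + 1495 = 11068
Net migration: Group 1 − 400 → 3985
End of period: [3985, 12694, 8064, 8536, 11068]
Dependents (band 0–19 + band 80+) = 3985 + 11068 = 15053; working-age = 29294; ratio = 15053/29294 × 100 = 51.4

51.4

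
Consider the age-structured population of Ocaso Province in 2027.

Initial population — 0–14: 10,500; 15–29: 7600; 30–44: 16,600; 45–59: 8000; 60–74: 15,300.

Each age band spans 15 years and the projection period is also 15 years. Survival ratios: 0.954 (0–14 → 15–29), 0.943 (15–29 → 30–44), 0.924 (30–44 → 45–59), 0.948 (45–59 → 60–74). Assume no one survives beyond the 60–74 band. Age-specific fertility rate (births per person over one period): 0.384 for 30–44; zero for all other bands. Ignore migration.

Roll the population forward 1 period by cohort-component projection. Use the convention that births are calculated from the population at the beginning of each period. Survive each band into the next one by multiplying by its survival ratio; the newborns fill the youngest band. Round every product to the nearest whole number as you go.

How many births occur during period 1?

Let band 1 be 0–14 through band 5 = 60–74.
Period 1.
Births: 16600 * 0.384 = 6374
Band 2: 10500 * 0.954 = 10017
Band 3: 7600 * 0.943 = 7167
Band 4: 16600 * 0.924 = 15338
Band 5: 8000 * 0.948 = 7584
Giving 6374 / 10017 / 7167 / 15338 / 7584.

6374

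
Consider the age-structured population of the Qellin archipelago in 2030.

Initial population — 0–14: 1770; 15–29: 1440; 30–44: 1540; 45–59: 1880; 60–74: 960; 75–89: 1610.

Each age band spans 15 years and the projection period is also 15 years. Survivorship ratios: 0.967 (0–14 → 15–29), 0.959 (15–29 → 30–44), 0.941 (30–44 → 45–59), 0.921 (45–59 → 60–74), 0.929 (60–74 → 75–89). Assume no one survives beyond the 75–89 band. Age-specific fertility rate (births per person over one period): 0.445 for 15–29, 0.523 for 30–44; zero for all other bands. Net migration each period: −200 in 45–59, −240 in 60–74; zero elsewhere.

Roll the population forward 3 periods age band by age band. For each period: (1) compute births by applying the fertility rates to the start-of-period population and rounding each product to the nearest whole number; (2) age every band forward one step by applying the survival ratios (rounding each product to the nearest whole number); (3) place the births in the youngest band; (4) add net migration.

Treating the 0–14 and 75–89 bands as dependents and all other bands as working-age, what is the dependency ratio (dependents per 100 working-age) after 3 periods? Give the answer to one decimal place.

47.5

[period 1]
Births: 1440 × 0.445 = 641  |  1540 × 0.523 = 805 → 1446
15–29: 1770 × 0.967 = 1712
30–44: 1440 × 0.959 = 1381
45–59: 1540 × 0.941 = 1449
60–74: 1880 × 0.921 = 1731
75–89: 960 × 0.929 = 892
Net migration: 45–59 − 200 → 1249; 60–74 − 240 → 1491
Giving 1446 / 1712 / 1381 / 1249 / 1491 / 892.
[period 2]
Births: 1712 × 0.445 = 762  |  1381 × 0.523 = 722 → 1484
15–29: 1446 × 0.967 = 1398
30–44: 1712 × 0.959 = 1642
45–59: 1381 × 0.941 = 1300
60–74: 1249 × 0.921 = 1150
75–89: 1491 × 0.929 = 1385
Net migration: 45–59 − 200 → 1100; 60–74 − 240 → 910
Giving 1484 / 1398 / 1642 / 1100 / 910 / 1385.
[period 3]
Births: 1398 × 0.445 = 622  |  1642 × 0.523 = 859 → 1481
15–29: 1484 × 0.967 = 1435
30–44: 1398 × 0.959 = 1341
45–59: 1642 × 0.941 = 1545
60–74: 1100 × 0.921 = 1013
75–89: 910 × 0.929 = 845
Net migration: 45–59 − 200 → 1345; 60–74 − 240 → 773
Giving 1481 / 1435 / 1341 / 1345 / 773 / 845.
Dependents (band 0–14 + band 75–89) = 1481 + 845 = 2326; working-age = 4894; ratio = 2326/4894 × 100 = 47.5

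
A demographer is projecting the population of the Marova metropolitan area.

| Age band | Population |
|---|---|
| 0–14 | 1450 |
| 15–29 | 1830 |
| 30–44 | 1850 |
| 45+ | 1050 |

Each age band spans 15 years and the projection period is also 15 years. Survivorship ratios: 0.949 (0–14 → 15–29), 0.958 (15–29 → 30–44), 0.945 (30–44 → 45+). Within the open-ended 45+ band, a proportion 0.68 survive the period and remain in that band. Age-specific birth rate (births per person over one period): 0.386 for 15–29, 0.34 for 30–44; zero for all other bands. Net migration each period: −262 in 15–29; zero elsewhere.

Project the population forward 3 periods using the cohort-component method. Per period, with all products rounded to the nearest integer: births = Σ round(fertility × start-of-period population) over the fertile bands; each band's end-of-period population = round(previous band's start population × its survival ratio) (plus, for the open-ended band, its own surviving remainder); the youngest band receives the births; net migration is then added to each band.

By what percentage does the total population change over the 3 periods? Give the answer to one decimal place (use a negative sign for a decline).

Numbering the bands 1..4 from youngest to oldest:
After projecting period 1:
Births: 1830 × 0.386 = 706 ; 1850 × 0.34 = 629 — total 1335
Band 2: 1450 × 0.949 = 1376
Band 3: 1830 × 0.958 = 1753
Band 4: 1850 × 0.945 + 1050 × 0.68 = 1748 + 714 = 2462
Net migration: Band 2 − 262 → 1114
Population now: 0–14=1335, 15–29=1114, 30–44=1753, 45+=2462
After projecting period 2:
Births: 1114 × 0.386 = 430 ; 1753 × 0.34 = 596 — total 1026
Band 2: 1335 × 0.949 = 1267
Band 3: 1114 × 0.958 = 1067
Band 4: 1753 × 0.945 + 2462 × 0.68 = 1657 + 1674 = 3331
Net migration: Band 2 − 262 → 1005
Population now: 0–14=1026, 15–29=1005, 30–44=1067, 45+=3331
After projecting period 3:
Births: 1005 × 0.386 = 388 ; 1067 × 0.34 = 363 — total 751
Band 2: 1026 × 0.949 = 974
Band 3: 1005 × 0.958 = 963
Band 4: 1067 × 0.945 + 3331 × 0.68 = 1008 + 2265 = 3273
Net migration: Band 2 − 262 → 712
Population now: 0–14=751, 15–29=712, 30–44=963, 45+=3273
Total: 6180 → 5699; change = -481; percentage change = -7.8%

-7.8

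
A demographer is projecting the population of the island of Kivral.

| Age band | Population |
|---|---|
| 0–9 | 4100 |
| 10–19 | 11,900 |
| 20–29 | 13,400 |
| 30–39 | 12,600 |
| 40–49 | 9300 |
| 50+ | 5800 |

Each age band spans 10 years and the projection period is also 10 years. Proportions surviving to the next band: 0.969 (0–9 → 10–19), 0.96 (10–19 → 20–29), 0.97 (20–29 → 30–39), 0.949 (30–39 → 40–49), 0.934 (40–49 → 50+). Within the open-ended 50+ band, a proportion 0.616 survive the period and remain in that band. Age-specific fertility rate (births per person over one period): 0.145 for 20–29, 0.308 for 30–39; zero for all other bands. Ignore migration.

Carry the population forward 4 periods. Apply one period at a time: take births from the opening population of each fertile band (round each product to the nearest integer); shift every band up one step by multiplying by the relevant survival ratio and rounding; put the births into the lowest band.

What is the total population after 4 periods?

Let group 1 be 0–9 through group 6 = 50+.
— Period 1 —
Births: 13400 × 0.145 = 1943, 12600 × 0.308 = 3881 → total 5824
Group 2: 4100 × 0.969 = 3973
Group 3: 11900 × 0.96 = 11424
Group 4: 13400 × 0.97 = 12998
Group 5: 12600 × 0.949 = 11957
Group 6: 9300 × 0.934 + 5800 × 0.616 = 8686 + 3573 = 12259
End of period: [5824, 3973, 11424, 12998, 11957, 12259]
— Period 2 —
Births: 11424 × 0.145 = 1656, 12998 × 0.308 = 4003 → total 5659
Group 2: 5824 × 0.969 = 5643
Group 3: 3973 × 0.96 = 3814
Group 4: 11424 × 0.97 = 11081
Group 5: 12998 × 0.949 = 12335
Group 6: 11957 × 0.934 + 12259 × 0.616 = 11168 + 7552 = 18720
End of period: [5659, 5643, 3814, 11081, 12335, 18720]
— Period 3 —
Births: 3814 × 0.145 = 553, 11081 × 0.308 = 3413 → total 3966
Group 2: 5659 × 0.969 = 5484
Group 3: 5643 × 0.96 = 5417
Group 4: 3814 × 0.97 = 3700
Group 5: 11081 × 0.949 = 10516
Group 6: 12335 × 0.934 + 18720 × 0.616 = 11521 + 11532 = 23053
End of period: [3966, 5484, 5417, 3700, 10516, 23053]
— Period 4 —
Births: 5417 × 0.145 = 785, 3700 × 0.308 = 1140 → total 1925
Group 2: 3966 × 0.969 = 3843
Group 3: 5484 × 0.96 = 5265
Group 4: 5417 × 0.97 = 5254
Group 5: 3700 × 0.949 = 3511
Group 6: 10516 × 0.934 + 23053 × 0.616 = 9822 + 14201 = 24023
End of period: [1925, 3843, 5265, 5254, 3511, 24023]
Total after period 4: 1925 + 3843 + 5265 + 5254 + 3511 + 24023 = 43821

43821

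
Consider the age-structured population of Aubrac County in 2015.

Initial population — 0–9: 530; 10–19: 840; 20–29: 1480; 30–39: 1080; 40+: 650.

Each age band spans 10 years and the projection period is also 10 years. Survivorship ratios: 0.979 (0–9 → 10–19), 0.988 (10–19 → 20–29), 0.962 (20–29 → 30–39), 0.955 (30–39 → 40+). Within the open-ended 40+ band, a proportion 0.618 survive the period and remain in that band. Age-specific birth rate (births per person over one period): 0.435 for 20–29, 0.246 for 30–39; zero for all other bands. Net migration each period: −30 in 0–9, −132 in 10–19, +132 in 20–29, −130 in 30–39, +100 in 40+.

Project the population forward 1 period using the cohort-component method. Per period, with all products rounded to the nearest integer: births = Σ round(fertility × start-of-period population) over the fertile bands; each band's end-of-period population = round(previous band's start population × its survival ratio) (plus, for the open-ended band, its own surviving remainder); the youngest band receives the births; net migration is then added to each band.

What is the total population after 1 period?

Period 1:
Births: 1480 × 0.435 = 644, 1080 × 0.246 = 266 ⇒ total 910
10–19: 530 × 0.979 = 519
20–29: 840 × 0.988 = 830
30–39: 1480 × 0.962 = 1424
40+: 1080 × 0.955 + 650 × 0.618 = 1031 + 402 = 1433
Net migration: 0–9 − 30 → 880; 10–19 − 132 → 387; 20–29 + 132 → 962; 30–39 − 130 → 1294; 40+ + 100 → 1533
Population now: 0–9=880, 10–19=387, 20–29=962, 30–39=1294, 40+=1533
Total after period 1: 880 + 387 + 962 + 1294 + 1533 = 5056

5056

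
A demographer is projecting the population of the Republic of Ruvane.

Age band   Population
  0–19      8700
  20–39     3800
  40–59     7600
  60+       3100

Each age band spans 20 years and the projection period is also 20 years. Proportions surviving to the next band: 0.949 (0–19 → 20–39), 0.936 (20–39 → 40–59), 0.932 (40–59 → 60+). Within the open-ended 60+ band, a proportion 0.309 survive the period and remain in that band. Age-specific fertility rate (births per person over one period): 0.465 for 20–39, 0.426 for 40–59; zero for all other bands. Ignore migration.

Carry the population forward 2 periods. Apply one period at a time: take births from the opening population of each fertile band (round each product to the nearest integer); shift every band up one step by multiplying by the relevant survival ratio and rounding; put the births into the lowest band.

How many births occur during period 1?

Call the groups 1 to 4, youngest first.
[period 1]
Births: 3800 * 0.465 = 1767, 7600 * 0.426 = 3238 — total 5005
Group 2: 8700 * 0.949 = 8256
Group 3: 3800 * 0.936 = 3557
Group 4: 7600 * 0.932 + 3100 * 0.309 = 7083 + 958 = 8041
Population now: 0–19=5005, 20–39=8256, 40–59=3557, 60+=8041

5005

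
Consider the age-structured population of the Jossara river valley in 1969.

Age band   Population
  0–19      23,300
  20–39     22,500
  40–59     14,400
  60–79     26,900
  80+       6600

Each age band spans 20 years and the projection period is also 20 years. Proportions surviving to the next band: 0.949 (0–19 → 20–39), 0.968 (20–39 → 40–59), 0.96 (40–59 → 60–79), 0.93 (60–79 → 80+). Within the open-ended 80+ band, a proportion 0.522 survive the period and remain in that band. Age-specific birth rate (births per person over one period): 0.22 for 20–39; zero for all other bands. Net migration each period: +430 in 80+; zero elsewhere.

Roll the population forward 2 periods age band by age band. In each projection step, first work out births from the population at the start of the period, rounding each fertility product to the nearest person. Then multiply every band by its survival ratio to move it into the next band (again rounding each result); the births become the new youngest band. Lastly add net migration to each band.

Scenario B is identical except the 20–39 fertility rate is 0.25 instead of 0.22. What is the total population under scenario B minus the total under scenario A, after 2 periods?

1303

After projecting period 1:
Births: 22500 × 0.22 = 4950
20–39: 23300 × 0.949 = 22112
40–59: 22500 × 0.968 = 21780
60–79: 14400 × 0.96 = 13824
80+: 26900 × 0.93 + 6600 × 0.522 = 25017 + 3445 = 28462
Net migration: 80+ + 430 → 28892
End of period: [4950, 22112, 21780, 13824, 28892]
After projecting period 2:
Births: 22112 × 0.22 = 4865
20–39: 4950 × 0.949 = 4698
40–59: 22112 × 0.968 = 21404
60–79: 21780 × 0.96 = 20909
80+: 13824 × 0.93 + 28892 × 0.522 = 12856 + 15082 = 27938
Net migration: 80+ + 430 → 28368
End of period: [4865, 4698, 21404, 20909, 28368]
Scenario A total after 2 periods: 80244
Scenario B projection —
After projecting period 1:
Births: 22500 × 0.25 = 5625
20–39: 23300 × 0.949 = 22112
40–59: 22500 × 0.968 = 21780
60–79: 14400 × 0.96 = 13824
80+: 26900 × 0.93 + 6600 × 0.522 = 25017 + 3445 = 28462
Net migration: 80+ + 430 → 28892
End of period: [5625, 22112, 21780, 13824, 28892]
After projecting period 2:
Births: 22112 × 0.25 = 5528
20–39: 5625 × 0.949 = 5338
40–59: 22112 × 0.968 = 21404
60–79: 21780 × 0.96 = 20909
80+: 13824 × 0.93 + 28892 × 0.522 = 12856 + 15082 = 27938
Net migration: 80+ + 430 → 28368
End of period: [5528, 5338, 21404, 20909, 28368]
Scenario B total after 2 periods: 81547
Difference B − A = 81547 − 80244 = 1303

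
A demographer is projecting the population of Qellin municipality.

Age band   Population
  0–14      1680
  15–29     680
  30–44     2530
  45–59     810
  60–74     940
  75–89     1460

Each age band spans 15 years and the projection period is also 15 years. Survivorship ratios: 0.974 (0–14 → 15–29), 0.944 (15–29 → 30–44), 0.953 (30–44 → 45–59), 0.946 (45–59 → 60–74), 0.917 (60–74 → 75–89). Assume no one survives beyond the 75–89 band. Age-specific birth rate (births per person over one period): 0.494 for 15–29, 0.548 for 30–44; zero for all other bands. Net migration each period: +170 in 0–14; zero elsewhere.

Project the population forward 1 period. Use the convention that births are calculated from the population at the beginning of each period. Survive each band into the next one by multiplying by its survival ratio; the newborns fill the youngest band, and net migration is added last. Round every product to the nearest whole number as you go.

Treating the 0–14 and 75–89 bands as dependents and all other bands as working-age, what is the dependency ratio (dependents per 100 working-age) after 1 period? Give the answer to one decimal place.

50.5

After projecting period 1:
Births: 680 × 0.494 = 336  |  2530 × 0.548 = 1386 ⇒ total 1722
15–29: 1680 × 0.974 = 1636
30–44: 680 × 0.944 = 642
45–59: 2530 × 0.953 = 2411
60–74: 810 × 0.946 = 766
75–89: 940 × 0.917 = 862
Net migration: 0–14 + 170 → 1892
End of period: [1892, 1636, 642, 2411, 766, 862]
Dependents (band 0–14 + band 75–89) = 1892 + 862 = 2754; working-age = 5455; ratio = 2754/5455 × 100 = 50.5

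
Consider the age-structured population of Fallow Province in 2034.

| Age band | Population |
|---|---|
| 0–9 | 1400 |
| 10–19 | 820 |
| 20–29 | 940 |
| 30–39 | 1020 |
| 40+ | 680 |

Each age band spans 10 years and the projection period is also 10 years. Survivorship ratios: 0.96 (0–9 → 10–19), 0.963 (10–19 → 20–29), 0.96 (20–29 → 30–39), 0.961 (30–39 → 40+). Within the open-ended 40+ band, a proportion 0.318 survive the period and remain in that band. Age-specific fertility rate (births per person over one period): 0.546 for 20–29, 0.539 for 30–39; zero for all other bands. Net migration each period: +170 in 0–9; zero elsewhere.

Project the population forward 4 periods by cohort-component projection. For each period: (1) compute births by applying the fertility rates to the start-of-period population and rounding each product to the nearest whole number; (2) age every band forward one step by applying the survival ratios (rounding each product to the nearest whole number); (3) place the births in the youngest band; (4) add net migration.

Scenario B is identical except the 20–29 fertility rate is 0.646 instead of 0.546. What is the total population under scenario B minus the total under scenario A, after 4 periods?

Let band 1 be 0–9 through band 5 = 40+.
After projecting period 1:
Births: 940 × 0.546 = 513  |  1020 × 0.539 = 550 — total 1063
Band 2: 1400 × 0.96 = 1344
Band 3: 820 × 0.963 = 790
Band 4: 940 × 0.96 = 902
Band 5: 1020 × 0.961 + 680 × 0.318 = 980 + 216 = 1196
Net migration: Band 1 + 170 → 1233
Giving 1233 / 1344 / 790 / 902 / 1196.
After projecting period 2:
Births: 790 × 0.546 = 431  |  902 × 0.539 = 486 — total 917
Band 2: 1233 × 0.96 = 1184
Band 3: 1344 × 0.963 = 1294
Band 4: 790 × 0.96 = 758
Band 5: 902 × 0.961 + 1196 × 0.318 = 867 + 380 = 1247
Net migration: Band 1 + 170 → 1087
Giving 1087 / 1184 / 1294 / 758 / 1247.
After projecting period 3:
Births: 1294 × 0.546 = 707  |  758 × 0.539 = 409 — total 1116
Band 2: 1087 × 0.96 = 1044
Band 3: 1184 × 0.963 = 1140
Band 4: 1294 × 0.96 = 1242
Band 5: 758 × 0.961 + 1247 × 0.318 = 728 + 397 = 1125
Net migration: Band 1 + 170 → 1286
Giving 1286 / 1044 / 1140 / 1242 / 1125.
After projecting period 4:
Births: 1140 × 0.546 = 622  |  1242 × 0.539 = 669 — total 1291
Band 2: 1286 × 0.96 = 1235
Band 3: 1044 × 0.963 = 1005
Band 4: 1140 × 0.96 = 1094
Band 5: 1242 × 0.961 + 1125 × 0.318 = 1194 + 358 = 1552
Net migration: Band 1 + 170 → 1461
Giving 1461 / 1235 / 1005 / 1094 / 1552.
Scenario A total after 4 periods: 6347
Scenario B projection —
After projecting period 1:
Births: 940 × 0.646 = 607  |  1020 × 0.539 = 550 — total 1157
Band 2: 1400 × 0.96 = 1344
Band 3: 820 × 0.963 = 790
Band 4: 940 × 0.96 = 902
Band 5: 1020 × 0.961 + 680 × 0.318 = 980 + 216 = 1196
Net migration: Band 1 + 170 → 1327
Giving 1327 / 1344 / 790 / 902 / 1196.
After projecting period 2:
Births: 790 × 0.646 = 510  |  902 × 0.539 = 486 — total 996
Band 2: 1327 × 0.96 = 1274
Band 3: 1344 × 0.963 = 1294
Band 4: 790 × 0.96 = 758
Band 5: 902 × 0.961 + 1196 × 0.318 = 867 + 380 = 1247
Net migration: Band 1 + 170 → 1166
Giving 1166 / 1274 / 1294 / 758 / 1247.
After projecting period 3:
Births: 1294 × 0.646 = 836  |  758 × 0.539 = 409 — total 1245
Band 2: 1166 × 0.96 = 1119
Band 3: 1274 × 0.963 = 1227
Band 4: 1294 × 0.96 = 1242
Band 5: 758 × 0.961 + 1247 × 0.318 = 728 + 397 = 1125
Net migration: Band 1 + 170 → 1415
Giving 1415 / 1119 / 1227 / 1242 / 1125.
After projecting period 4:
Births: 1227 × 0.646 = 793  |  1242 × 0.539 = 669 — total 1462
Band 2: 1415 × 0.96 = 1358
Band 3: 1119 × 0.963 = 1078
Band 4: 1227 × 0.96 = 1178
Band 5: 1242 × 0.961 + 1125 × 0.318 = 1194 + 358 = 1552
Net migration: Band 1 + 170 → 1632
Giving 1632 / 1358 / 1078 / 1178 / 1552.
Scenario B total after 4 periods: 6798
Difference B − A = 6798 − 6347 = 451

451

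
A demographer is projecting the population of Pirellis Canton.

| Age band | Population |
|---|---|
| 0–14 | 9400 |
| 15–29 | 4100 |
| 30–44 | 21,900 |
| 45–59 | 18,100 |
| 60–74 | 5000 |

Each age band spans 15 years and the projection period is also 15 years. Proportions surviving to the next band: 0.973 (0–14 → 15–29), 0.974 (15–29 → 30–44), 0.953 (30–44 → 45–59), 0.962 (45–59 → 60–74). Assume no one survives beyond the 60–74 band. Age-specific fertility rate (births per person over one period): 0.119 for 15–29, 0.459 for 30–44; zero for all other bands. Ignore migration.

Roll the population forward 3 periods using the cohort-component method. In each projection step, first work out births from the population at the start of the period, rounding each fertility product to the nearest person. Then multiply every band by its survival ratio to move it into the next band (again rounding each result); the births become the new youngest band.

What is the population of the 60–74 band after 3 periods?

Period 1.
Births: 4100 × 0.119 = 488 ; 21900 × 0.459 = 10052 → 10540
15–29: 9400 × 0.973 = 9146
30–44: 4100 × 0.974 = 3993
45–59: 21900 × 0.953 = 20871
60–74: 18100 × 0.962 = 17412
→ [10540, 9146, 3993, 20871, 17412]
Period 2.
Births: 9146 × 0.119 = 1088 ; 3993 × 0.459 = 1833 → 2921
15–29: 10540 × 0.973 = 10255
30–44: 9146 × 0.974 = 8908
45–59: 3993 × 0.953 = 3805
60–74: 20871 × 0.962 = 20078
→ [2921, 10255, 8908, 3805, 20078]
Period 3.
Births: 10255 × 0.119 = 1220 ; 8908 × 0.459 = 4089 → 5309
15–29: 2921 × 0.973 = 2842
30–44: 10255 × 0.974 = 9988
45–59: 8908 × 0.953 = 8489
60–74: 3805 × 0.962 = 3660
→ [5309, 2842, 9988, 8489, 3660]

3660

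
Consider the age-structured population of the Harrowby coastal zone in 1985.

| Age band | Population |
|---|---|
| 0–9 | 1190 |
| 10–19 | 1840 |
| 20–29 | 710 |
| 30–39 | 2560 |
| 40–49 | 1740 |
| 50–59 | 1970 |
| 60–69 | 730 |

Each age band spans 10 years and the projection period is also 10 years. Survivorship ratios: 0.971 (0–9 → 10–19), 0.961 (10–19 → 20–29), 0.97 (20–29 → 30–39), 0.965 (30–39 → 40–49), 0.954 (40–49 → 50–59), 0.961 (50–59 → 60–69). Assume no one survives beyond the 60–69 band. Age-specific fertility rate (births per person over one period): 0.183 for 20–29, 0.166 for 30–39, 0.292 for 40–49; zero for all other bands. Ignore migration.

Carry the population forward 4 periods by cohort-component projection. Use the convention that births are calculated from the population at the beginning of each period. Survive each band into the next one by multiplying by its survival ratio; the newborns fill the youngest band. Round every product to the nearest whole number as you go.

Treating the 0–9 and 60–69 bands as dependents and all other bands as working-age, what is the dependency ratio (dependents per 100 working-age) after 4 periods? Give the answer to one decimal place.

[period 1]
Births: 710 * 0.183 = 130, 2560 * 0.166 = 425, 1740 * 0.292 = 508 — total 1063
10–19: 1190 * 0.971 = 1155
20–29: 1840 * 0.961 = 1768
30–39: 710 * 0.97 = 689
40–49: 2560 * 0.965 = 2470
50–59: 1740 * 0.954 = 1660
60–69: 1970 * 0.961 = 1893
→ [1063, 1155, 1768, 689, 2470, 1660, 1893]
[period 2]
Births: 1768 * 0.183 = 324, 689 * 0.166 = 114, 2470 * 0.292 = 721 — total 1159
10–19: 1063 * 0.971 = 1032
20–29: 1155 * 0.961 = 1110
30–39: 1768 * 0.97 = 1715
40–49: 689 * 0.965 = 665
50–59: 2470 * 0.954 = 2356
60–69: 1660 * 0.961 = 1595
→ [1159, 1032, 1110, 1715, 665, 2356, 1595]
[period 3]
Births: 1110 * 0.183 = 203, 1715 * 0.166 = 285, 665 * 0.292 = 194 — total 682
10–19: 1159 * 0.971 = 1125
20–29: 1032 * 0.961 = 992
30–39: 1110 * 0.97 = 1077
40–49: 1715 * 0.965 = 1655
50–59: 665 * 0.954 = 634
60–69: 2356 * 0.961 = 2264
→ [682, 1125, 992, 1077, 1655, 634, 2264]
[period 4]
Births: 992 * 0.183 = 182, 1077 * 0.166 = 179, 1655 * 0.292 = 483 — total 844
10–19: 682 * 0.971 = 662
20–29: 1125 * 0.961 = 1081
30–39: 992 * 0.97 = 962
40–49: 1077 * 0.965 = 1039
50–59: 1655 * 0.954 = 1579
60–69: 634 * 0.961 = 609
→ [844, 662, 1081, 962, 1039, 1579, 609]
Dependents (band 0–9 + band 60–69) = 844 + 609 = 1453; working-age = 5323; ratio = 1453/5323 × 100 = 27.3

27.3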